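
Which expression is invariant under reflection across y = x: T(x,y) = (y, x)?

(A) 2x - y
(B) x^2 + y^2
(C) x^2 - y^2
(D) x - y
B

The map is reflection across y = x: T(x,y) = (y, x).
Substitute the transformed coordinates into each option and compare with the original:
(A) 2x - y  ->  2(y) - (x) = -x + 2y   [differs from 2x - y: not invariant]
(B) x^2 + y^2  ->  (y)^2 + (x)^2 = x^2 + y^2   [equals x^2 + y^2: invariant]
(C) x^2 - y^2  ->  (y)^2 - (x)^2 = -x^2 + y^2   [differs from x^2 - y^2: not invariant]
(D) x - y  ->  (y) - (x) = -x + y   [differs from x - y: not invariant]

Only option (B), x^2 + y^2, is unchanged by the transformation.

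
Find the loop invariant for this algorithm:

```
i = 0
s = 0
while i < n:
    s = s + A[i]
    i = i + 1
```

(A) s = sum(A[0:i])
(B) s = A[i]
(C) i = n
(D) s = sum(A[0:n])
A

A loop invariant must hold before the first iteration and be re-established by every execution of the body.

(A) s = sum(A[0:i]): Initially i = 0 and s = 0 = sum of the empty slice A[0:0]. If s = sum(A[0:i]) holds at the top of an iteration, the body sets s to sum(A[0:i]) + A[i] = sum(A[0:i+1]) and then i to i+1, so s = sum(A[0:i]) holds again. At exit i = n, giving s = sum(A[0:n]).

The other options fail:
(B) s = A[i]: after the first iteration s = A[0] but i = 1, so s = A[i] compares s with the wrong element (and fails in general).
(C) i = n: false initially (i = 0); it is the exit condition, not an invariant.
(D) s = sum(A[0:n]): false before the loop (s = 0, not the full sum) -- it only becomes true at exit.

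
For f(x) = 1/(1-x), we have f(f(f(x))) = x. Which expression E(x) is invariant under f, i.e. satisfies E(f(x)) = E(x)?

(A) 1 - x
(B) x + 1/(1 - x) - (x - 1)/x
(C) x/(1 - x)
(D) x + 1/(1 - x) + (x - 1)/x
D

Replace x by f(x) = 1/(1 - x) in each option and simplify. As a quick numerical cross-check, also compare E(5) with E(f(5)) = E(-1/4).

(A) 1 - x  ->  1 - (1/(1 - x)) = x/(x - 1); check: E(5) = -4 but E(-1/4) = 5/4.   [not invariant]
(B) x + 1/(1 - x) - (x - 1)/x  ->  (1/(1 - x)) + 1/(1 - (1/(1 - x))) - ((1/(1 - x)) - 1)/(1/(1 - x)) = (x^2(1 - x) - x + (x - 1)^2)/(x(x - 1)); check: E(5) = 79/20 but E(-1/4) = -89/20.   [not invariant]
(C) x/(1 - x)  ->  (1/(1 - x))/(1 - (1/(1 - x))) = -1/x; check: E(5) = -5/4 but E(-1/4) = -1/5.   [not invariant]
(D) x + 1/(1 - x) + (x - 1)/x  ->  (1/(1 - x)) + 1/(1 - (1/(1 - x))) + ((1/(1 - x)) - 1)/(1/(1 - x)), which simplifies back to x + 1/(1 - x) + (x - 1)/x; check: E(5) = 111/20, E(-1/4) = 111/20.   [invariant]

Only (D) is unchanged. Indeed f(f(x)) = 1/(1 - 1/(1-x)) = (1-x)/(-x) = (x-1)/x, so E(x) = x + f(x) + f(f(x)) is the sum over the whole 3-cycle; applying f just permutes the three terms cyclically (x -> f(x) -> f(f(x)) -> x), leaving the sum unchanged.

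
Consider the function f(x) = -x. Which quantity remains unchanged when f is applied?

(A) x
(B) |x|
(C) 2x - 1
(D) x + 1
B

For f(x) = -x:
Applying f replaces x by -x. Since |-x| = |x|, the absolute value is unchanged by f, whereas x -> -x, 2x - 1 -> -2x - 1 and x + 1 -> -x + 1 all change.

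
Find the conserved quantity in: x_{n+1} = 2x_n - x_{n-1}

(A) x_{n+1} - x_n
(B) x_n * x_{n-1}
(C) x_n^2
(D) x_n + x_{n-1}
A

For the recurrence x_{n+1} = 2x_n - x_{n-1}:

If x_{n+1} = 2x_n - x_{n-1}, then:
x_{n+1} - x_n = x_n - x_{n-1}
The first difference is constant throughout the sequence.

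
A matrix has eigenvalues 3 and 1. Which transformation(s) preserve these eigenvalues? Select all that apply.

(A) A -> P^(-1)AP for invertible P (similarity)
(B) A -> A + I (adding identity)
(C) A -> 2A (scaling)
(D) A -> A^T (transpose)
A and D

Eigenvalues are preserved by:
1. Similarity transformations: A -> P^(-1)AP (same characteristic polynomial)
2. Transpose: A^T has the same eigenvalues as A

Eigenvalues are NOT preserved by:
- Adding identity: eigenvalues become 3+1, 1+1
- Scaling: eigenvalues become 6, 2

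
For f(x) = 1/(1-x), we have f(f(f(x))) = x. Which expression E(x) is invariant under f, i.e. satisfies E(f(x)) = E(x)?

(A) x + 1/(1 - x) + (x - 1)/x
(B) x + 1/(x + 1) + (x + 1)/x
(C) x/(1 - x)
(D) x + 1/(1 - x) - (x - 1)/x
A

Replace x by f(x) = 1/(1 - x) in each option and simplify. As a quick numerical cross-check, also compare E(3) with E(f(3)) = E(-1/2).

(A) x + 1/(1 - x) + (x - 1)/x  ->  (1/(1 - x)) + 1/(1 - (1/(1 - x))) + ((1/(1 - x)) - 1)/(1/(1 - x)), which simplifies back to x + 1/(1 - x) + (x - 1)/x; check: E(3) = 19/6, E(-1/2) = 19/6.   [invariant]
(B) x + 1/(x + 1) + (x + 1)/x  ->  (1/(1 - x)) + 1/((1/(1 - x)) + 1) + ((1/(1 - x)) + 1)/(1/(1 - x)) = (-x^3 + 6x^2 - 11x + 7)/(x^2 - 3x + 2); check: E(3) = 55/12 but E(-1/2) = 1/2.   [not invariant]
(C) x/(1 - x)  ->  (1/(1 - x))/(1 - (1/(1 - x))) = -1/x; check: E(3) = -3/2 but E(-1/2) = -1/3.   [not invariant]
(D) x + 1/(1 - x) - (x - 1)/x  ->  (1/(1 - x)) + 1/(1 - (1/(1 - x))) - ((1/(1 - x)) - 1)/(1/(1 - x)) = (x^2(1 - x) - x + (x - 1)^2)/(x(x - 1)); check: E(3) = 11/6 but E(-1/2) = -17/6.   [not invariant]

Only (A) is unchanged. Indeed f(f(x)) = 1/(1 - 1/(1-x)) = (1-x)/(-x) = (x-1)/x, so E(x) = x + f(x) + f(f(x)) is the sum over the whole 3-cycle; applying f just permutes the three terms cyclically (x -> f(x) -> f(f(x)) -> x), leaving the sum unchanged.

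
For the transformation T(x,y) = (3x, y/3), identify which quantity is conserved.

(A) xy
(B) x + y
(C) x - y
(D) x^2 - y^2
A

An expression E(x,y) is invariant under T if E(T(x,y)) = E(x,y). Here T(x,y) = (3x, y/3).
Substitute the transformed coordinates into each option and compare with the original:
(A) xy  ->  (3x)(y/3) = xy   [equals xy: invariant]
(B) x + y  ->  (3x) + (y/3) = 3x + y/3   [differs from x + y: not invariant]
(C) x - y  ->  (3x) - (y/3) = 3x - y/3   [differs from x - y: not invariant]
(D) x^2 - y^2  ->  (3x)^2 - (y/3)^2 = 9x^2 - y^2/9   [differs from x^2 - y^2: not invariant]

Only option (A), xy, is unchanged by the transformation.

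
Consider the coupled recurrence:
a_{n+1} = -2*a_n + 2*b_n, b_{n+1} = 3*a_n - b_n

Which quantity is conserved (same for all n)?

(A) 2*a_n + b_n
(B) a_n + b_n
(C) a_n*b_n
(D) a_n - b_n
B

Replace a_n by a_{n+1} = -2*a_n + 2*b_n and b_n by b_{n+1} = 3*a_n - b_n in each option and simplify:
(A) 2*a_n + b_n  ->  2*(-2*a_n + 2*b_n) + (3*a_n - b_n) = -a_n + 3*b_n   [not conserved]
(B) a_n + b_n  ->  (-2*a_n + 2*b_n) + (3*a_n - b_n) = a_n + b_n   [conserved]
(C) a_n*b_n  ->  (-2*a_n + 2*b_n)*(3*a_n - b_n) = -6*a_n^2 + 8*a_n*b_n - 2*b_n^2   [not conserved]
(D) a_n - b_n  ->  (-2*a_n + 2*b_n) - (3*a_n - b_n) = -5*a_n + 3*b_n   [not conserved]

Only (B) a_n + b_n returns to itself after one step, so it is the conserved quantity.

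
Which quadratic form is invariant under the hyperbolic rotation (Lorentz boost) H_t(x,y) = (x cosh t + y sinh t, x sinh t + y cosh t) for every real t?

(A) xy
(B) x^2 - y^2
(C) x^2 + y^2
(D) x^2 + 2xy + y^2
B

Write x' = x cosh t + y sinh t, y' = x sinh t + y cosh t and substitute into each option:
(A) xy: (x cosh t + y sinh t)(x sinh t + y cosh t) = xy(cosh^2 t + sinh^2 t) + (x^2 + y^2) sinh t cosh t = xy cosh 2t + (x^2 + y^2)(sinh 2t)/2   [not invariant for t != 0]
(B) x^2 - y^2: (x cosh t + y sinh t)^2 - (x sinh t + y cosh t)^2 = x^2(cosh^2 t - sinh^2 t) + 2xy(cosh t sinh t - sinh t cosh t) + y^2(sinh^2 t - cosh^2 t) = x^2 - y^2   [invariant, using cosh^2 t - sinh^2 t = 1]
(C) x^2 + y^2: (x cosh t + y sinh t)^2 + (x sinh t + y cosh t)^2 = (x^2 + y^2)(cosh^2 t + sinh^2 t) + 4xy sinh t cosh t = (x^2 + y^2) cosh 2t + 2xy sinh 2t   [not invariant for t != 0]
(D) x^2 + 2xy + y^2: (x' + y')^2 with x' + y' = (x + y)(cosh t + sinh t) = (x + y)e^t, so it becomes (x + y)^2 e^(2t)   [not invariant for t != 0]

Only (B) x^2 - y^2 is unchanged; it is the Minkowski form preserved by Lorentz boosts, just as x^2 + y^2 is preserved by ordinary rotations.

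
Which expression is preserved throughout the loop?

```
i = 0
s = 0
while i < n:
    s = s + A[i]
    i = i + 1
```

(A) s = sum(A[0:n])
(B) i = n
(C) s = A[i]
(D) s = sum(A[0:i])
D

A loop invariant must hold before the first iteration and be re-established by every execution of the body.

(D) s = sum(A[0:i]): Initially i = 0 and s = 0 = sum of the empty slice A[0:0]. If s = sum(A[0:i]) holds at the top of an iteration, the body sets s to sum(A[0:i]) + A[i] = sum(A[0:i+1]) and then i to i+1, so s = sum(A[0:i]) holds again. At exit i = n, giving s = sum(A[0:n]).

The other options fail:
(A) s = sum(A[0:n]): false before the loop (s = 0, not the full sum) -- it only becomes true at exit.
(B) i = n: false initially (i = 0); it is the exit condition, not an invariant.
(C) s = A[i]: after the first iteration s = A[0] but i = 1, so s = A[i] compares s with the wrong element (and fails in general).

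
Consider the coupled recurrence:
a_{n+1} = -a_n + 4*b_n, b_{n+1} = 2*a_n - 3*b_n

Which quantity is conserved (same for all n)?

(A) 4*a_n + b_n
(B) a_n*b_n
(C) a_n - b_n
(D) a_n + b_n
D

Replace a_n by a_{n+1} = -a_n + 4*b_n and b_n by b_{n+1} = 2*a_n - 3*b_n in each option and simplify:
(A) 4*a_n + b_n  ->  4*(-a_n + 4*b_n) + (2*a_n - 3*b_n) = -2*a_n + 13*b_n   [not conserved]
(B) a_n*b_n  ->  (-a_n + 4*b_n)*(2*a_n - 3*b_n) = -2*a_n^2 + 11*a_n*b_n - 12*b_n^2   [not conserved]
(C) a_n - b_n  ->  (-a_n + 4*b_n) - (2*a_n - 3*b_n) = -3*a_n + 7*b_n   [not conserved]
(D) a_n + b_n  ->  (-a_n + 4*b_n) + (2*a_n - 3*b_n) = a_n + b_n   [conserved]

Only (D) a_n + b_n returns to itself after one step, so it is the conserved quantity.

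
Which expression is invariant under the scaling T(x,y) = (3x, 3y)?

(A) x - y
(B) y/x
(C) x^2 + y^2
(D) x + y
B

Under the uniform scaling T(x,y) = (3x, 3y):
Substitute the transformed coordinates into each option and compare with the original:
(A) x - y  ->  (3x) - (3y) = 3x - 3y   [differs from x - y: not invariant]
(B) y/x  ->  (3y)/(3x) = y/x   [equals y/x: invariant]
(C) x^2 + y^2  ->  (3x)^2 + (3y)^2 = 9x^2 + 9y^2   [differs from x^2 + y^2: not invariant]
(D) x + y  ->  (3x) + (3y) = 3x + 3y   [differs from x + y: not invariant]

Only option (B), y/x, is unchanged by the transformation.
The common factor 3 cancels in a ratio of coordinates, while sums, products and sums of squares pick up factors of 3 or 9.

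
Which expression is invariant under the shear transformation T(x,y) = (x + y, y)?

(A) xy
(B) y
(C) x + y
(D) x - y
B

Under the shear T(x,y) = (x + y, y):
Substitute the transformed coordinates into each option and compare with the original:
(A) xy  ->  (x + y)(y) = xy + y^2   [differs from xy: not invariant]
(B) y  ->  (y) = y   [equals y: invariant]
(C) x + y  ->  (x + y) + (y) = x + 2y   [differs from x + y: not invariant]
(D) x - y  ->  (x + y) - (y) = x   [differs from x - y: not invariant]

Only option (B), y, is unchanged by the transformation.
A horizontal shear moves points parallel to the x-axis, so the y-coordinate (and any function of y alone) is unchanged.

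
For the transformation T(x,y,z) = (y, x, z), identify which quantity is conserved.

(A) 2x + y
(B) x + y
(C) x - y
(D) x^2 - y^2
B

Apply T(x,y,z) = (y, x, z) to each option, i.e. replace (x, y, z) by the transformed coordinates.
Substitute the transformed coordinates into each option and compare with the original:
(A) 2x + y  ->  2(y) + (x) = x + 2y   [differs from 2x + y: not invariant]
(B) x + y  ->  (y) + (x) = x + y   [equals x + y: invariant]
(C) x - y  ->  (y) - (x) = -x + y   [differs from x - y: not invariant]
(D) x^2 - y^2  ->  (y)^2 - (x)^2 = -x^2 + y^2   [differs from x^2 - y^2: not invariant]

Only option (B), x + y, is unchanged by the transformation.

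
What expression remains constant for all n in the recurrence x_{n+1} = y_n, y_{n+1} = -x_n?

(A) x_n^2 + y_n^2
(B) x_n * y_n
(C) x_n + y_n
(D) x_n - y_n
A

For the recurrence x_{n+1} = y_n, y_{n+1} = -x_n:

x_{n+1}^2 + y_{n+1}^2 = y_n^2 + (-x_n)^2 = x_n^2 + y_n^2
The sum of squares is conserved (like energy in a harmonic oscillator).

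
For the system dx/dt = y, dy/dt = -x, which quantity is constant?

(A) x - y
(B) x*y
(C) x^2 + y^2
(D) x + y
C

A first integral I satisfies dI/dt = 0 along every solution. Differentiate each option and use the equation of motion:
(A) d/dt[x - y] = y - (-x) = x + y, not identically 0
(B) d/dt[x*y] = (dx/dt)y + x(dy/dt) = y^2 - x^2, not identically 0
(C) d/dt[x^2 + y^2] = 2x*dx/dt + 2y*dy/dt = 2x*y + 2y*(-x) = 0
(D) d/dt[x + y] = y + (-x) = y - x, not identically 0

Only (C) has zero time-derivative. So x^2 + y^2 (the squared radius; trajectories are circles) is the conserved quantity.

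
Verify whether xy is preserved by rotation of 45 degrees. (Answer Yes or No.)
No

Applying rotation by 45 degrees: x' = x*cos(45 degrees) - y*sin(45 degrees) = sqrt(2)x/2 - sqrt(2)y/2, y' = x*sin(45 degrees) + y*cos(45 degrees) = sqrt(2)x/2 + sqrt(2)y/2

Substituting into xy:
(sqrt(2)x/2 - sqrt(2)y/2)(sqrt(2)x/2 + sqrt(2)y/2)
= x^2/2 - y^2/2

This differs from the original expression xy, so it is NOT invariant.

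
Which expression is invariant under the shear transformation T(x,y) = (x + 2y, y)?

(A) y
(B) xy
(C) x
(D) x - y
A

Under the shear T(x,y) = (x + 2y, y):
Substitute the transformed coordinates into each option and compare with the original:
(A) y  ->  (y) = y   [equals y: invariant]
(B) xy  ->  (x + 2y)(y) = xy + 2y^2   [differs from xy: not invariant]
(C) x  ->  (x + 2y) = x + 2y   [differs from x: not invariant]
(D) x - y  ->  (x + 2y) - (y) = x + y   [differs from x - y: not invariant]

Only option (A), y, is unchanged by the transformation.
A horizontal shear moves points parallel to the x-axis, so the y-coordinate (and any function of y alone) is unchanged.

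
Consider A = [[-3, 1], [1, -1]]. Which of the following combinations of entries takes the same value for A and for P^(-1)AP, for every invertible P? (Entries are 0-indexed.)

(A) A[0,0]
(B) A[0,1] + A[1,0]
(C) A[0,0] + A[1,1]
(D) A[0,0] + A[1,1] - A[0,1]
C

A[0,0] + A[1,1] is the trace of A. By the cyclic property of the trace, tr(P^(-1)AP) = tr(APP^(-1)) = tr(A), so it is the same for every matrix similar to A.

The other combinations are not similarity invariants. For example, take P = [[2, 1], [1, 1]] (det P = 1), so P^(-1) = [[1, -1], [-1, 2]] and
B = P^(-1)AP = [[-6, -2], [7, 2]].
Evaluating each option on A and on B:
(A) A[0,0]: -3 for A, -6 for B -> changes
(B) A[0,1] + A[1,0]: 2 for A, 5 for B -> changes
(C) A[0,0] + A[1,1]: -4 for A, -4 for B -> unchanged
(D) A[0,0] + A[1,1] - A[0,1]: -5 for A, -2 for B -> changes

Only (C) A[0,0] + A[1,1] = -4 survives (and it does so for every P, not just this one), so it is the invariant.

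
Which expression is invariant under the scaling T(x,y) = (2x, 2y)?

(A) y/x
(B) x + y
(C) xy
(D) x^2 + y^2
A

Under the uniform scaling T(x,y) = (2x, 2y):
Substitute the transformed coordinates into each option and compare with the original:
(A) y/x  ->  (2y)/(2x) = y/x   [equals y/x: invariant]
(B) x + y  ->  (2x) + (2y) = 2x + 2y   [differs from x + y: not invariant]
(C) xy  ->  (2x)(2y) = 4xy   [differs from xy: not invariant]
(D) x^2 + y^2  ->  (2x)^2 + (2y)^2 = 4x^2 + 4y^2   [differs from x^2 + y^2: not invariant]

Only option (A), y/x, is unchanged by the transformation.
The common factor 2 cancels in a ratio of coordinates, while sums, products and sums of squares pick up factors of 2 or 4.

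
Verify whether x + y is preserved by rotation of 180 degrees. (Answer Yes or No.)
No

Applying rotation by 180 degrees: x' = x*cos(180 degrees) - y*sin(180 degrees) = -x, y' = x*sin(180 degrees) + y*cos(180 degrees) = -y

Substituting into x + y:
(-x) + (-y)
= -x - y

This differs from the original expression x + y, so it is NOT invariant.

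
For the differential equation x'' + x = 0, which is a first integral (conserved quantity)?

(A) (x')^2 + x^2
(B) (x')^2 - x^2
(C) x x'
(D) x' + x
A

A first integral I satisfies dI/dt = 0 along every solution. Differentiate each option and use the equation of motion:
(A) d/dt[(x')^2 + x^2] = 2x'x'' + 2x x' = 2x'(-x) + 2x x' = 0
(B) d/dt[(x')^2 - x^2] = 2x'x'' - 2x x' = -4x x', not identically 0
(C) d/dt[x x'] = (x')^2 + x x'' = (x')^2 - x^2, not identically 0
(D) d/dt[x' + x] = x'' + x' = -x + x', not identically 0

Only (A) has zero time-derivative. So the energy-like quantity (x')^2 + x^2 is the first integral.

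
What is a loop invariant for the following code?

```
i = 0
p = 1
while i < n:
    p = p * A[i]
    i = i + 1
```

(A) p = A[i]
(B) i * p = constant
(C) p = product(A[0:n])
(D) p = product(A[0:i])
D

A loop invariant must hold before the first iteration and be re-established by every execution of the body.

(D) p = product(A[0:i]): Initially i = 0 and p = 1 = product of the empty slice A[0:0]. If p = product(A[0:i]) holds at the top of an iteration, the body sets p to product(A[0:i]) * A[i] = product(A[0:i+1]) and then i to i+1, so the property is restored. At exit i = n, giving p = product(A[0:n]).

The other options fail:
(A) p = A[i]: after the first iteration p = A[0] but i = 1; in general p is a product of several elements, not a single one.
(B) i * p = constant: initially i * p = 0, but after one iteration it is 1 * A[0], which is nonzero in general.
(C) p = product(A[0:n]): false before the loop (p = 1, not the full product) -- it only becomes true at exit.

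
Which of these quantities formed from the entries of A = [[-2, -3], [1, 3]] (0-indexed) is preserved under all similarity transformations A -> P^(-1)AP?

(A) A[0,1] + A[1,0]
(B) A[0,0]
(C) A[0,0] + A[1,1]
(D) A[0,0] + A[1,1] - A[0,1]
C

A[0,0] + A[1,1] is the trace of A. By the cyclic property of the trace, tr(P^(-1)AP) = tr(APP^(-1)) = tr(A), so it is the same for every matrix similar to A.

The other combinations are not similarity invariants. For example, take P = [[1, 1], [0, 1]] (det P = 1), so P^(-1) = [[1, -1], [0, 1]] and
B = P^(-1)AP = [[-3, -9], [1, 4]].
Evaluating each option on A and on B:
(A) A[0,1] + A[1,0]: -2 for A, -8 for B -> changes
(B) A[0,0]: -2 for A, -3 for B -> changes
(C) A[0,0] + A[1,1]: 1 for A, 1 for B -> unchanged
(D) A[0,0] + A[1,1] - A[0,1]: 4 for A, 10 for B -> changes

Only (C) A[0,0] + A[1,1] = 1 survives (and it does so for every P, not just this one), so it is the invariant.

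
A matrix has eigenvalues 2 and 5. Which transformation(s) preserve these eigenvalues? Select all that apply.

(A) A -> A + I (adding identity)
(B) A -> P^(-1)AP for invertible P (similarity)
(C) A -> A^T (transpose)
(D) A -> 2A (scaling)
B and C

Eigenvalues are preserved by:
1. Similarity transformations: A -> P^(-1)AP (same characteristic polynomial)
2. Transpose: A^T has the same eigenvalues as A

Eigenvalues are NOT preserved by:
- Adding identity: eigenvalues become 2+1, 5+1
- Scaling: eigenvalues become 4, 10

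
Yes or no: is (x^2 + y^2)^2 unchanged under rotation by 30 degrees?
Yes

Applying rotation by 30 degrees: x' = x*cos(30 degrees) - y*sin(30 degrees) = sqrt(3)x/2 - y/2, y' = x*sin(30 degrees) + y*cos(30 degrees) = x/2 + sqrt(3)y/2

Substituting into (x^2 + y^2)^2:
((sqrt(3)x/2 - y/2)^2 + (x/2 + sqrt(3)y/2)^2)^2
= x^4 + 2x^2y^2 + y^4 = (x^2 + y^2)^2

This equals the original expression (x^2 + y^2)^2, so it IS invariant.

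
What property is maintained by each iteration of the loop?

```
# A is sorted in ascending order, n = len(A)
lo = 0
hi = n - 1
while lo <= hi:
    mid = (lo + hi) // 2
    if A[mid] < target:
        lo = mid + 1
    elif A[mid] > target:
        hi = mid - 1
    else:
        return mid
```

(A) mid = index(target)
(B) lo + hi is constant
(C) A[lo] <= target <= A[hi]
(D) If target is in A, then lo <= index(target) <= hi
D

A loop invariant must hold before the first iteration and be re-established by every execution of the body.

(D) If target is in A, then lo <= index(target) <= hi: Before the loop [lo, hi] = [0, n-1] covers every index. When A[mid] < target, sortedness puts target strictly to the right of mid, so setting lo = mid + 1 keeps index(target) in [lo, hi]; symmetrically for hi = mid - 1. Hence 'if target is in A then lo <= index(target) <= hi' holds after every iteration, and when lo > hi it proves target is absent.

The other options fail:
(A) mid = index(target): mid is just the current probe; it equals index(target) only on the iteration that returns.
(B) lo + hi is constant: each iteration moves exactly one of lo, hi, so lo + hi changes (e.g. 0 + (n-1) becomes (mid+1) + (n-1)).
(C) A[lo] <= target <= A[hi]: fails when target is not in A (e.g. target < A[0] already violates it before the loop), so it is not maintained in general.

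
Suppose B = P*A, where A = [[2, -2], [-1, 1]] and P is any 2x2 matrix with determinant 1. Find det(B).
0

By the multiplicative property of determinants, det(B) = det(P*A) = det(P) * det(A) = det(A),
so the determinant is invariant under multiplication by any determinant-1 matrix; we just need det(A).

det(A) = (2)(1) - (-2)(-1) = 2 - 2 = 0

Therefore det(B) = 1 * 0 = 0.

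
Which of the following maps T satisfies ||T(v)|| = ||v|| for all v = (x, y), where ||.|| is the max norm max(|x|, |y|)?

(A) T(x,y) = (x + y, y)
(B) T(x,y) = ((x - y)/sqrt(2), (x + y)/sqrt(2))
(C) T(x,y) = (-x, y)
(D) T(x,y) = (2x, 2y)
C

A transformation preserves a norm if ||T(v)|| = ||v|| for every v; a single vector where the norm changes rules an option out.

(A) T(x,y) = (x + y, y): v = (1, 1) has norm max(|1|, |1|) = 1, but T(v) = (2, 1) has norm 2 -- not preserved.
(B) T(x,y) = ((x - y)/sqrt(2), (x + y)/sqrt(2)): v = (1, 0) has norm max(|1|, |0|) = 1, but T(v) = (sqrt(2)/2, sqrt(2)/2) has norm sqrt(2)/2 -- not preserved.
(C) T(x,y) = (-x, y): preserves the norm -- it only permutes the coordinates and/or flips signs, which leaves max(|x|, |y|) unchanged.
(D) T(x,y) = (2x, 2y): v = (1, 0) has norm max(|1|, |0|) = 1, but T(v) = (2, 0) has norm 2 -- not preserved.

Therefore the answer is (C).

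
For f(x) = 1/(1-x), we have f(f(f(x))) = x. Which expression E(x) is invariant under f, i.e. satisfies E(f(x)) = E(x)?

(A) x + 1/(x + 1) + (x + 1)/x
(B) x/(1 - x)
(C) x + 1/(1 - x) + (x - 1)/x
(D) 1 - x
C

Replace x by f(x) = 1/(1 - x) in each option and simplify. As a quick numerical cross-check, also compare E(4) with E(f(4)) = E(-1/3).

(A) x + 1/(x + 1) + (x + 1)/x  ->  (1/(1 - x)) + 1/((1/(1 - x)) + 1) + ((1/(1 - x)) + 1)/(1/(1 - x)) = (-x^3 + 6x^2 - 11x + 7)/(x^2 - 3x + 2); check: E(4) = 109/20 but E(-1/3) = -5/6.   [not invariant]
(B) x/(1 - x)  ->  (1/(1 - x))/(1 - (1/(1 - x))) = -1/x; check: E(4) = -4/3 but E(-1/3) = -1/4.   [not invariant]
(C) x + 1/(1 - x) + (x - 1)/x  ->  (1/(1 - x)) + 1/(1 - (1/(1 - x))) + ((1/(1 - x)) - 1)/(1/(1 - x)), which simplifies back to x + 1/(1 - x) + (x - 1)/x; check: E(4) = 53/12, E(-1/3) = 53/12.   [invariant]
(D) 1 - x  ->  1 - (1/(1 - x)) = x/(x - 1); check: E(4) = -3 but E(-1/3) = 4/3.   [not invariant]

Only (C) is unchanged. Indeed f(f(x)) = 1/(1 - 1/(1-x)) = (1-x)/(-x) = (x-1)/x, so E(x) = x + f(x) + f(f(x)) is the sum over the whole 3-cycle; applying f just permutes the three terms cyclically (x -> f(x) -> f(f(x)) -> x), leaving the sum unchanged.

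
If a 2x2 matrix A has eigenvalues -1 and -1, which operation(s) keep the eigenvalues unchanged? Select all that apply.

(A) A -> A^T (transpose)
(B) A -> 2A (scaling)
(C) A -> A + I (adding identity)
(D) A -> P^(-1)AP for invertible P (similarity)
A and D

Eigenvalues are preserved by:
1. Similarity transformations: A -> P^(-1)AP (same characteristic polynomial)
2. Transpose: A^T has the same eigenvalues as A

Eigenvalues are NOT preserved by:
- Adding identity: eigenvalues become -1+1, -1+1
- Scaling: eigenvalues become -2, -2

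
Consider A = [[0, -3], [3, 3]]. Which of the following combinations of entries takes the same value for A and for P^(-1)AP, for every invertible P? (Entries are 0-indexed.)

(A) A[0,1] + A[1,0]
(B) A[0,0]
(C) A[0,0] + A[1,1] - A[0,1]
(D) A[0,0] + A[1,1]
D

A[0,0] + A[1,1] is the trace of A. By the cyclic property of the trace, tr(P^(-1)AP) = tr(APP^(-1)) = tr(A), so it is the same for every matrix similar to A.

The other combinations are not similarity invariants. For example, take P = [[2, 1], [1, 1]] (det P = 1), so P^(-1) = [[1, -1], [-1, 2]] and
B = P^(-1)AP = [[-12, -9], [21, 15]].
Evaluating each option on A and on B:
(A) A[0,1] + A[1,0]: 0 for A, 12 for B -> changes
(B) A[0,0]: 0 for A, -12 for B -> changes
(C) A[0,0] + A[1,1] - A[0,1]: 6 for A, 12 for B -> changes
(D) A[0,0] + A[1,1]: 3 for A, 3 for B -> unchanged

Only (D) A[0,0] + A[1,1] = 3 survives (and it does so for every P, not just this one), so it is the invariant.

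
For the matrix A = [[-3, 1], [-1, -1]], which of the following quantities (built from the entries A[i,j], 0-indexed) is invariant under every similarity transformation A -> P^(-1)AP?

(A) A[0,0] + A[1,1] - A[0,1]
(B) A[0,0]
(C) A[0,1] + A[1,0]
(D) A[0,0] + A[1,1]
D

A[0,0] + A[1,1] is the trace of A. By the cyclic property of the trace, tr(P^(-1)AP) = tr(APP^(-1)) = tr(A), so it is the same for every matrix similar to A.

The other combinations are not similarity invariants. For example, take P = [[2, 1], [1, 1]] (det P = 1), so P^(-1) = [[1, -1], [-1, 2]] and
B = P^(-1)AP = [[-2, 0], [-1, -2]].
Evaluating each option on A and on B:
(A) A[0,0] + A[1,1] - A[0,1]: -5 for A, -4 for B -> changes
(B) A[0,0]: -3 for A, -2 for B -> changes
(C) A[0,1] + A[1,0]: 0 for A, -1 for B -> changes
(D) A[0,0] + A[1,1]: -4 for A, -4 for B -> unchanged

Only (D) A[0,0] + A[1,1] = -4 survives (and it does so for every P, not just this one), so it is the invariant.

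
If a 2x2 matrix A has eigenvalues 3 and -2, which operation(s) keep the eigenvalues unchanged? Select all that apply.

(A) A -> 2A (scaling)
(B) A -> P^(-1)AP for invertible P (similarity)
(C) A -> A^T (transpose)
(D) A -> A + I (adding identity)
B and C

Eigenvalues are preserved by:
1. Similarity transformations: A -> P^(-1)AP (same characteristic polynomial)
2. Transpose: A^T has the same eigenvalues as A

Eigenvalues are NOT preserved by:
- Adding identity: eigenvalues become 3+1, -2+1
- Scaling: eigenvalues become 6, -4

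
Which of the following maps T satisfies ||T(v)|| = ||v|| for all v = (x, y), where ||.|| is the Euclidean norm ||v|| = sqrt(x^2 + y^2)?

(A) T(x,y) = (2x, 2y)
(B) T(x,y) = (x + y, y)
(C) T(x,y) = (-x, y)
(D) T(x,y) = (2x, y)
C

A transformation preserves a norm if ||T(v)|| = ||v|| for every v; a single vector where the norm changes rules an option out.

(A) T(x,y) = (2x, 2y): v = (1, 0) has norm sqrt((1)^2 + (0)^2) = 1, but T(v) = (2, 0) has norm 2 -- not preserved.
(B) T(x,y) = (x + y, y): v = (0, 1) has norm sqrt((0)^2 + (1)^2) = 1, but T(v) = (1, 1) has norm sqrt(2) -- not preserved.
(C) T(x,y) = (-x, y): preserves the norm -- it is an orthogonal map (a rotation/reflection), and (-x)^2 + (y)^2 simplifies to x^2 + y^2.
(D) T(x,y) = (2x, y): v = (1, 0) has norm sqrt((1)^2 + (0)^2) = 1, but T(v) = (2, 0) has norm 2 -- not preserved.

Therefore the answer is (C).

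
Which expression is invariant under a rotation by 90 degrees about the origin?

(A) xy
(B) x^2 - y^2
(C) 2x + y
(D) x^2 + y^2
D

A rotation by 90 degrees sends (x, y) to (-y, x).
Substitute the transformed coordinates into each option and compare with the original:
(A) xy  ->  (-y)(x) = -xy   [differs from xy: not invariant]
(B) x^2 - y^2  ->  (-y)^2 - (x)^2 = -x^2 + y^2   [differs from x^2 - y^2: not invariant]
(C) 2x + y  ->  2(-y) + (x) = x - 2y   [differs from 2x + y: not invariant]
(D) x^2 + y^2  ->  (-y)^2 + (x)^2 = x^2 + y^2   [equals x^2 + y^2: invariant]

Only option (D), x^2 + y^2, is unchanged by the transformation.
Geometrically, x^2 + y^2 is the squared distance from the origin, which every rotation about the origin preserves.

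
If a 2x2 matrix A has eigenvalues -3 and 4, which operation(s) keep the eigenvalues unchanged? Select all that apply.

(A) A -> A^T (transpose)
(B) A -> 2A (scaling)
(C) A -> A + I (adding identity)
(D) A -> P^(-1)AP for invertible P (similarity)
A and D

Eigenvalues are preserved by:
1. Similarity transformations: A -> P^(-1)AP (same characteristic polynomial)
2. Transpose: A^T has the same eigenvalues as A

Eigenvalues are NOT preserved by:
- Adding identity: eigenvalues become -3+1, 4+1
- Scaling: eigenvalues become -6, 8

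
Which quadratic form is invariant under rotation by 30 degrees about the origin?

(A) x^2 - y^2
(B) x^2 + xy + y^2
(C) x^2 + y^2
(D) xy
C

Rotation by 30 degrees sends (x, y) to (sqrt(3)x/2 - y/2, x/2 + sqrt(3)y/2).
Substitute the transformed coordinates into each option and compare with the original:
(A) x^2 - y^2  ->  (sqrt(3)x/2 - y/2)^2 - (x/2 + sqrt(3)y/2)^2 = x^2/2 - sqrt(3)xy - y^2/2   [differs from x^2 - y^2: not invariant]
(B) x^2 + xy + y^2  ->  (sqrt(3)x/2 - y/2)^2 + (sqrt(3)x/2 - y/2)(x/2 + sqrt(3)y/2) + (x/2 + sqrt(3)y/2)^2 = sqrt(3)x^2/4 + x^2 + xy/2 - sqrt(3)y^2/4 + y^2   [differs from x^2 + xy + y^2: not invariant]
(C) x^2 + y^2  ->  (sqrt(3)x/2 - y/2)^2 + (x/2 + sqrt(3)y/2)^2 = x^2 + y^2   [equals x^2 + y^2: invariant]
(D) xy  ->  (sqrt(3)x/2 - y/2)(x/2 + sqrt(3)y/2) = sqrt(3)x^2/4 + xy/2 - sqrt(3)y^2/4   [differs from xy: not invariant]

Only option (C), x^2 + y^2, is unchanged by the transformation.
x^2 + y^2 is the squared distance from the origin, which rotations preserve.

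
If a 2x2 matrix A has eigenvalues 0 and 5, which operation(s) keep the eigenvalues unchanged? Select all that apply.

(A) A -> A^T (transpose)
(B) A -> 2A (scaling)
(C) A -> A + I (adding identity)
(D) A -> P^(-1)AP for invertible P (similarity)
A and D

Eigenvalues are preserved by:
1. Similarity transformations: A -> P^(-1)AP (same characteristic polynomial)
2. Transpose: A^T has the same eigenvalues as A

Eigenvalues are NOT preserved by:
- Adding identity: eigenvalues become 0+1, 5+1
- Scaling: eigenvalues become 0, 10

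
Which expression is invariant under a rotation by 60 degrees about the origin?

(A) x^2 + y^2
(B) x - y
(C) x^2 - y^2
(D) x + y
A

A rotation by 60 degrees sends (x, y) to (x/2 - sqrt(3)y/2, sqrt(3)x/2 + y/2).
Substitute the transformed coordinates into each option and compare with the original:
(A) x^2 + y^2  ->  (x/2 - sqrt(3)y/2)^2 + (sqrt(3)x/2 + y/2)^2 = x^2 + y^2   [equals x^2 + y^2: invariant]
(B) x - y  ->  (x/2 - sqrt(3)y/2) - (sqrt(3)x/2 + y/2) = -sqrt(3)x/2 + x/2 - sqrt(3)y/2 - y/2   [differs from x - y: not invariant]
(C) x^2 - y^2  ->  (x/2 - sqrt(3)y/2)^2 - (sqrt(3)x/2 + y/2)^2 = -x^2/2 - sqrt(3)xy + y^2/2   [differs from x^2 - y^2: not invariant]
(D) x + y  ->  (x/2 - sqrt(3)y/2) + (sqrt(3)x/2 + y/2) = x/2 + sqrt(3)x/2 - sqrt(3)y/2 + y/2   [differs from x + y: not invariant]

Only option (A), x^2 + y^2, is unchanged by the transformation.
Geometrically, x^2 + y^2 is the squared distance from the origin, which every rotation about the origin preserves.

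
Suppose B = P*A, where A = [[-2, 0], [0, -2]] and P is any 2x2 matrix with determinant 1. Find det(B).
4

By the multiplicative property of determinants, det(B) = det(P*A) = det(P) * det(A) = det(A),
so the determinant is invariant under multiplication by any determinant-1 matrix; we just need det(A).

det(A) = (-2)(-2) - (0)(0) = 4 - 0 = 4

Therefore det(B) = 1 * 4 = 4.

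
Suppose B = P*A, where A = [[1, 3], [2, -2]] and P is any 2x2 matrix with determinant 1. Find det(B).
-8

By the multiplicative property of determinants, det(B) = det(P*A) = det(P) * det(A) = det(A),
so the determinant is invariant under multiplication by any determinant-1 matrix; we just need det(A).

det(A) = (1)(-2) - (3)(2) = -2 - 6 = -8

Therefore det(B) = 1 * (-8) = -8.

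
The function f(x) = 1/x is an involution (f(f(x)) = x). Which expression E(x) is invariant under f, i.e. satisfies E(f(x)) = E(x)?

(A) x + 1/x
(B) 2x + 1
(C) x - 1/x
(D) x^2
A

Replace x by f(x) = 1/x in each option and simplify. As a quick numerical cross-check, also compare E(3) with E(f(3)) = E(1/3).

(A) x + 1/x  ->  (1/x) + 1/(1/x), which simplifies back to x + 1/x; check: E(3) = 10/3, E(1/3) = 10/3.   [invariant]
(B) 2x + 1  ->  2(1/x) + 1 = (x + 2)/x; check: E(3) = 7 but E(1/3) = 5/3.   [not invariant]
(C) x - 1/x  ->  (1/x) - 1/(1/x) = -x + 1/x; check: E(3) = 8/3 but E(1/3) = -8/3.   [not invariant]
(D) x^2  ->  (1/x)^2 = x^(-2); check: E(3) = 9 but E(1/3) = 1/9.   [not invariant]

Only (A) is unchanged. E is symmetric under swapping x with f(x) = 1/x, which is exactly what an involution does.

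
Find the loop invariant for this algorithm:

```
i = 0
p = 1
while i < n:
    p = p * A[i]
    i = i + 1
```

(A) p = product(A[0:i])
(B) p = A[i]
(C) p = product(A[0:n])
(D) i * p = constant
A

A loop invariant must hold before the first iteration and be re-established by every execution of the body.

(A) p = product(A[0:i]): Initially i = 0 and p = 1 = product of the empty slice A[0:0]. If p = product(A[0:i]) holds at the top of an iteration, the body sets p to product(A[0:i]) * A[i] = product(A[0:i+1]) and then i to i+1, so the property is restored. At exit i = n, giving p = product(A[0:n]).

The other options fail:
(B) p = A[i]: after the first iteration p = A[0] but i = 1; in general p is a product of several elements, not a single one.
(C) p = product(A[0:n]): false before the loop (p = 1, not the full product) -- it only becomes true at exit.
(D) i * p = constant: initially i * p = 0, but after one iteration it is 1 * A[0], which is nonzero in general.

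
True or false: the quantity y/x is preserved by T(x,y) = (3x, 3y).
True

Substitute T(x,y) = (3x, 3y) into the expression and compare with the original.

Original: y/x
After applying T: (3y)/(3x) = y/x

This is identical to the original y/x, so the expression is invariant.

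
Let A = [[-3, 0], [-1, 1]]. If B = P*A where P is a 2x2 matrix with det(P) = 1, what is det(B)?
-3

By the multiplicative property of determinants, det(B) = det(P*A) = det(P) * det(A) = det(A),
so the determinant is invariant under multiplication by any determinant-1 matrix; we just need det(A).

det(A) = (-3)(1) - (0)(-1) = -3 - 0 = -3

Therefore det(B) = 1 * (-3) = -3.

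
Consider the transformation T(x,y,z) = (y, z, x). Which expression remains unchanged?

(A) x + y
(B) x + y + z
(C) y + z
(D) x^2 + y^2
B

Apply T(x,y,z) = (y, z, x) to each option, i.e. replace (x, y, z) by the transformed coordinates.
Substitute the transformed coordinates into each option and compare with the original:
(A) x + y  ->  (y) + (z) = y + z   [differs from x + y: not invariant]
(B) x + y + z  ->  (y) + (z) + (x) = x + y + z   [equals x + y + z: invariant]
(C) y + z  ->  (z) + (x) = x + z   [differs from y + z: not invariant]
(D) x^2 + y^2  ->  (y)^2 + (z)^2 = y^2 + z^2   [differs from x^2 + y^2: not invariant]

Only option (B), x + y + z, is unchanged by the transformation.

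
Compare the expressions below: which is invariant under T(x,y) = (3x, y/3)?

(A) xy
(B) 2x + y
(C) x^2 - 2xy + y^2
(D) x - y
A

An expression E(x,y) is invariant under T if E(T(x,y)) = E(x,y). Here T(x,y) = (3x, y/3).
Substitute the transformed coordinates into each option and compare with the original:
(A) xy  ->  (3x)(y/3) = xy   [equals xy: invariant]
(B) 2x + y  ->  2(3x) + (y/3) = 6x + y/3   [differs from 2x + y: not invariant]
(C) x^2 - 2xy + y^2  ->  (3x)^2 - 2(3x)(y/3) + (y/3)^2 = 9x^2 - 2xy + y^2/9   [differs from x^2 - 2xy + y^2: not invariant]
(D) x - y  ->  (3x) - (y/3) = 3x - y/3   [differs from x - y: not invariant]

Only option (A), xy, is unchanged by the transformation.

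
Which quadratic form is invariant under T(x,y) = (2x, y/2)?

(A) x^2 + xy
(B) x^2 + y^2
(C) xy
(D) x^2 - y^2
C

T multiplies x by 2 and divides y by 2.
Substitute the transformed coordinates into each option and compare with the original:
(A) x^2 + xy  ->  (2x)^2 + (2x)(y/2) = 4x^2 + xy   [differs from x^2 + xy: not invariant]
(B) x^2 + y^2  ->  (2x)^2 + (y/2)^2 = 4x^2 + y^2/4   [differs from x^2 + y^2: not invariant]
(C) xy  ->  (2x)(y/2) = xy   [equals xy: invariant]
(D) x^2 - y^2  ->  (2x)^2 - (y/2)^2 = 4x^2 - y^2/4   [differs from x^2 - y^2: not invariant]

Only option (C), xy, is unchanged by the transformation.
The factors 2 and 1/2 cancel only in the pure product xy.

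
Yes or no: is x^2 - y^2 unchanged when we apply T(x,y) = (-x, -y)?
Yes

Substitute T(x,y) = (-x, -y) into the expression and compare with the original.

Original: x^2 - y^2
After applying T: (-x)^2 - (-y)^2 = x^2 - y^2

This is identical to the original x^2 - y^2, so the expression is invariant.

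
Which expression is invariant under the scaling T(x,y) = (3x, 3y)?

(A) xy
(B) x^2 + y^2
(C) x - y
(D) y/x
D

Under the uniform scaling T(x,y) = (3x, 3y):
Substitute the transformed coordinates into each option and compare with the original:
(A) xy  ->  (3x)(3y) = 9xy   [differs from xy: not invariant]
(B) x^2 + y^2  ->  (3x)^2 + (3y)^2 = 9x^2 + 9y^2   [differs from x^2 + y^2: not invariant]
(C) x - y  ->  (3x) - (3y) = 3x - 3y   [differs from x - y: not invariant]
(D) y/x  ->  (3y)/(3x) = y/x   [equals y/x: invariant]

Only option (D), y/x, is unchanged by the transformation.
The common factor 3 cancels in a ratio of coordinates, while sums, products and sums of squares pick up factors of 3 or 9.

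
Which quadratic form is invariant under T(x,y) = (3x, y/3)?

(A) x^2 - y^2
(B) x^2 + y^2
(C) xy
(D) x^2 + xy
C

T multiplies x by 3 and divides y by 3.
Substitute the transformed coordinates into each option and compare with the original:
(A) x^2 - y^2  ->  (3x)^2 - (y/3)^2 = 9x^2 - y^2/9   [differs from x^2 - y^2: not invariant]
(B) x^2 + y^2  ->  (3x)^2 + (y/3)^2 = 9x^2 + y^2/9   [differs from x^2 + y^2: not invariant]
(C) xy  ->  (3x)(y/3) = xy   [equals xy: invariant]
(D) x^2 + xy  ->  (3x)^2 + (3x)(y/3) = 9x^2 + xy   [differs from x^2 + xy: not invariant]

Only option (C), xy, is unchanged by the transformation.
The factors 3 and 1/3 cancel only in the pure product xy.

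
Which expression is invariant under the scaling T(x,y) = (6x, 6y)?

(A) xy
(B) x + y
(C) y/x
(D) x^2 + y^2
C

Under the uniform scaling T(x,y) = (6x, 6y):
Substitute the transformed coordinates into each option and compare with the original:
(A) xy  ->  (6x)(6y) = 36xy   [differs from xy: not invariant]
(B) x + y  ->  (6x) + (6y) = 6x + 6y   [differs from x + y: not invariant]
(C) y/x  ->  (6y)/(6x) = y/x   [equals y/x: invariant]
(D) x^2 + y^2  ->  (6x)^2 + (6y)^2 = 36x^2 + 36y^2   [differs from x^2 + y^2: not invariant]

Only option (C), y/x, is unchanged by the transformation.
The common factor 6 cancels in a ratio of coordinates, while sums, products and sums of squares pick up factors of 6 or 36.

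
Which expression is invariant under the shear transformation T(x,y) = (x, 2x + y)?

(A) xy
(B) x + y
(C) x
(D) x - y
C

Under the shear T(x,y) = (x, 2x + y):
Substitute the transformed coordinates into each option and compare with the original:
(A) xy  ->  (x)(2x + y) = 2x^2 + xy   [differs from xy: not invariant]
(B) x + y  ->  (x) + (2x + y) = 3x + y   [differs from x + y: not invariant]
(C) x  ->  (x) = x   [equals x: invariant]
(D) x - y  ->  (x) - (2x + y) = -x - y   [differs from x - y: not invariant]

Only option (C), x, is unchanged by the transformation.
A vertical shear moves points parallel to the y-axis, so the x-coordinate (and any function of x alone) is unchanged.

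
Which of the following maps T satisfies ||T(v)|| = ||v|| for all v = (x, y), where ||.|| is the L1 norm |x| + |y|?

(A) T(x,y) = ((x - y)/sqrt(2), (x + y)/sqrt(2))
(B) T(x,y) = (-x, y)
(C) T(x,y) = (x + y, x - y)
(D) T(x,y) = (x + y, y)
B

A transformation preserves a norm if ||T(v)|| = ||v|| for every v; a single vector where the norm changes rules an option out.

(A) T(x,y) = ((x - y)/sqrt(2), (x + y)/sqrt(2)): v = (1, 0) has norm |1| + |0| = 1, but T(v) = (sqrt(2)/2, sqrt(2)/2) has norm sqrt(2) -- not preserved.
(B) T(x,y) = (-x, y): preserves the norm -- it only permutes the coordinates and/or flips signs, which leaves |x| + |y| unchanged.
(C) T(x,y) = (x + y, x - y): v = (1, 0) has norm |1| + |0| = 1, but T(v) = (1, 1) has norm 2 -- not preserved.
(D) T(x,y) = (x + y, y): v = (0, 1) has norm |0| + |1| = 1, but T(v) = (1, 1) has norm 2 -- not preserved.

Therefore the answer is (B).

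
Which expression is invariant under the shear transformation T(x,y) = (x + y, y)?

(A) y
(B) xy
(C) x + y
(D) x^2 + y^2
A

Under the shear T(x,y) = (x + y, y):
Substitute the transformed coordinates into each option and compare with the original:
(A) y  ->  (y) = y   [equals y: invariant]
(B) xy  ->  (x + y)(y) = xy + y^2   [differs from xy: not invariant]
(C) x + y  ->  (x + y) + (y) = x + 2y   [differs from x + y: not invariant]
(D) x^2 + y^2  ->  (x + y)^2 + (y)^2 = x^2 + 2xy + 2y^2   [differs from x^2 + y^2: not invariant]

Only option (A), y, is unchanged by the transformation.
A horizontal shear moves points parallel to the x-axis, so the y-coordinate (and any function of y alone) is unchanged.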